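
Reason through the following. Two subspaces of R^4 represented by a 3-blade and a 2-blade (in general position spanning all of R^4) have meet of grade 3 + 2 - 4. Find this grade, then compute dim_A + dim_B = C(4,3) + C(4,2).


Meet grade = grade(A) + grade(B) - n
= 3 + 2 - 4 = 1
C(4,3) = 4
C(4,2) = 6
dim_A + dim_B = 4 + 6 = 10


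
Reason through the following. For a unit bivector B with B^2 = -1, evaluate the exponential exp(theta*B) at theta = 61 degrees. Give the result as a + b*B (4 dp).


For a unit bivector B with B^2 = -1, the exponential series gives
e^(theta*B) = cos(theta) + sin(theta)*B (the GA analogue of Euler's formula).
theta = 61 degrees = 1.064651 rad
cos(61 deg) = 0.4848
sin(61 deg) = 0.8746
exp(theta*B) = 0.4848 + 0.8746*B


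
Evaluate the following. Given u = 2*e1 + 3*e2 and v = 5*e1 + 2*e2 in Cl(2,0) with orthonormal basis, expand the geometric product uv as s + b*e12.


Expand: (2*e1 + 3*e2)(5*e1 + 2*e2)
= 2*5*e1e1 + 2*2*e1e2 + 3*5*e2e1 + 3*2*e2e2
Using e1^2 = e2^2 = 1, e2e1 = -e1e2:
Scalar part s = 2*5 + 3*2 = 10 + 6 = 16
Bivector part b = 2*2 - 3*5 = 4 - 15 = -11
uv = 16 - 11*e12


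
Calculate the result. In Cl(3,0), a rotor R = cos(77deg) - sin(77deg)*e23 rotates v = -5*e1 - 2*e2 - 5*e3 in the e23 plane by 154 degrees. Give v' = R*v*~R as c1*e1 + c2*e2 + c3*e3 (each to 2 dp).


Rotor R = cos(77deg) - sin(77deg)*e23
Rotation angle theta = 2 * 77 = 154 degrees in the e23 plane (e2 -> e3).
The component perpendicular to the plane (e1) is invariant: v'_1 = v1 = -5.00
cos(154deg) = -0.8988, sin(154deg) = 0.4384
v'_2 = v2*cos(theta) - v3*sin(theta) = -2*(-0.8988) - (-5)*0.4384 = 3.99
v'_3 = v2*sin(theta) + v3*cos(theta) = -2*0.4384 + (-5)*(-0.8988) = 3.62
v' = -5.00*e1 + 3.99*e2 + 3.62*e3


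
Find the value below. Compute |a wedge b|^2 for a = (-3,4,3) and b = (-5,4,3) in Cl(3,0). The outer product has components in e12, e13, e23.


a wedge b = (a1*b2 - a2*b1)*e12 + (a1*b3 - a3*b1)*e13 + (a2*b3 - a3*b2)*e23
e12 coeff: (-3)*4 - 4*(-5) = -12 - (-20) = 8
e13 coeff: (-3)*3 - 3*(-5) = -9 - (-15) = 6
e23 coeff: 4*3 - 3*4 = 12 - 12 = 0
|a wedge b|^2 = 8^2 + 6^2 + 0^2
= 64 + 36 + 0
= 100


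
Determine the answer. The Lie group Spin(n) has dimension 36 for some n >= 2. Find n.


dim Spin(n) = dim so(n) = n(n-1)/2.
Solve n(n-1)/2 = 36, i.e. n^2 - n - 72 = 0.
Discriminant = 1 + 8*36 = 289
n = (1 + sqrt(289))/2 = (1 + 17)/2 = 9


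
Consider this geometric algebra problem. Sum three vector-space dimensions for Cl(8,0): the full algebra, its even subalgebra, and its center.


n = 8 + 0 = 8
Total dim = 2^8 = 256
Even subalgebra dim = 2^7 = 128
n is even, so center dim = 1
Sum = 256 + 128 + 1 = 385


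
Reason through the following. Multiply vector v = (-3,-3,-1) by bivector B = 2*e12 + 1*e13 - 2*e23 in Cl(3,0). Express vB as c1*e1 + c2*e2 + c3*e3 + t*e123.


vB has grade-1 (vector) and grade-3 (trivector) parts: vB = (v _| B) + (v ^ B).
Vector part <vB>_1:
  e1: -v2*b12 - v3*b13 = -(-3)*(2) - (-1)*(1) = 7
  e2: v1*b12 - v3*b23 = (-3)*(2) - (-1)*(-2) = -8
  e3: v1*b13 + v2*b23 = (-3)*(1) + (-3)*(-2) = 3
Trivector part <vB>_3:
  e123: v1*b23 - v2*b13 + v3*b12 = (-3)*(-2) - (-3)*(1) + (-1)*(2) = 7
vB = 7*e1 - 8*e2 + 3*e3 + 7*e123


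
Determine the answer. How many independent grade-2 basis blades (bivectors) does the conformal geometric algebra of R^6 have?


The conformal model of R^6 uses Cl(7,1) with m = 6 + 2 = 8 generators.
Number of grade-2 blades = C(m, 2) = C(8, 2)
= 8*7/2 = 28


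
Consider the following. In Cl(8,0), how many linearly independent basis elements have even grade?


Even subalgebra dimension = 2^(n-1)
n = 8 + 0 = 8
2^(8 - 1) = 2^7 = 128
Verification: sum of C(8,k) for even k = 1 + 28 + 70 + 28 + 1 = 128
Result = 128


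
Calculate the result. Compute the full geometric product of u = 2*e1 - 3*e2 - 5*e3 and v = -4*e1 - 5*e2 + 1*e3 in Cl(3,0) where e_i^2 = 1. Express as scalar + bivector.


In Cl(3,0): e_i^2 = 1, e_ie_j = -e_je_i for i != j.
Scalar part = u . v = 2*(-4) + (-3)*(-5) + (-5)*1
= -8 + 15 + (-5) = 2
e12 coeff = 2*(-5) - (-3)*(-4) = -10 - 12 = -22
e13 coeff = 2*1 - (-5)*(-4) = 2 - 20 = -18
e23 coeff = (-3)*1 - (-5)*(-5) = -3 - 25 = -28
uv = 2 - 22*e12 - 18*e13 - 28*e23


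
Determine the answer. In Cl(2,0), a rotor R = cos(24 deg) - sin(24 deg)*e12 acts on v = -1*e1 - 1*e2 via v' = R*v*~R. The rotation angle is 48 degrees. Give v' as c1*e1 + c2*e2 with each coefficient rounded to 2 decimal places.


Rotor R = cos(24deg) - sin(24deg)*e12
Rotation angle theta = 2 * 24 = 48 degrees
v' = R*v*~R rotates v by theta.
cos(48deg) = 0.6691, sin(48deg) = 0.7431
v'_1 = -1*cos(48deg) - (-1)*sin(48deg)
= -1*0.6691 - (-1)*0.7431
= 0.07
v'_2 = -1*sin(48deg) + (-1)*cos(48deg)
= -1*0.7431 + (-1)*0.6691
= -1.41
v' = 0.07*e1 - 1.41*e2


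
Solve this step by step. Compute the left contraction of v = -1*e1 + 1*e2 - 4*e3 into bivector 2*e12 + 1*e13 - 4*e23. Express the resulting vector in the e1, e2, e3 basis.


Left contraction v _| B = <vB>_1 (grade-1 part of the geometric product vB).
Using e1_|e12 = e2, e2_|e12 = -e1, e1_|e13 = e3, e3_|e13 = -e1, e2_|e23 = e3, e3_|e23 = -e2:
e1 coeff: -v2*b12 - v3*b13 = -(1)*(2) - (-4)*(1) = 2
e2 coeff: v1*b12 - v3*b23 = (-1)*(2) - (-4)*(-4) = -18
e3 coeff: v1*b13 + v2*b23 = (-1)*(1) + (1)*(-4) = -5
v _| B = 2*e1 - 18*e2 - 5*e3


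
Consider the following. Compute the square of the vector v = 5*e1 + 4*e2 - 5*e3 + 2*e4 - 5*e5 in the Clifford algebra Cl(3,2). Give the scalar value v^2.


v^2 = sum of c_i^2 * e_i^2
Positive signature terms (e_i^2 = +1): 5^2 + 4^2 + (-5)^2 = 66
Negative signature terms (e_j^2 = -1): 2^2 + (-5)^2 = 29
v^2 = 66 - 29 = 37


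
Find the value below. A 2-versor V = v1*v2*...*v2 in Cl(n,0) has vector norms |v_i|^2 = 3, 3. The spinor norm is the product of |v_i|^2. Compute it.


Spinor norm N(V) = |v1|^2 * |v2|^2 * ... * |v2|^2
= 3 * 3
Running product: 3, 9
N(V) = 9


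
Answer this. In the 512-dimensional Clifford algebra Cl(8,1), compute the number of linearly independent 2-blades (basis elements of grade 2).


Number of grade-k basis blades in Cl(p,q) with n = p + q is C(n, k).
n = 8 + 1 = 9
C(9, 2) = 9! / (2! * 7!)
= 362880 / (2 * 5040)
= 36


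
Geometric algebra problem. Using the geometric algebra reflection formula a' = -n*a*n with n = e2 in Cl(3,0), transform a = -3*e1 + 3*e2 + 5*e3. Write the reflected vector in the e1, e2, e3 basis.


Reflection formula: a' = -n*a*n, with n = e2 (unit vector, n^2 = 1).
For reflection through hyperplane perp to e2:
The component along e2 flips sign, others stay.
a = (-3, 3, 5)
a' = (-3, -3, 5)
a' = -3*e1 - 3*e2 + 5*e3


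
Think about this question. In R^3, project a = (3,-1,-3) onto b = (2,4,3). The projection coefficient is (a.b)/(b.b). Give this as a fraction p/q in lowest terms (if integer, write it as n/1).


Projection coefficient = (a . b) / (b . b)
a . b = 3*2 + (-1)*4 + (-3)*3
= 6 + (-4) + (-9) = -7
b . b = 2^2 + 4^2 + 3^2
= 4 + 16 + 9 = 29
Coefficient = -7/29
In lowest terms: -7/29


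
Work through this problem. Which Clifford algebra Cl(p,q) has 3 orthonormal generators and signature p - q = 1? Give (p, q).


We need p + q = 3 and p - q = 1.
Adding: 2p = 3 + 1 = 4, so p = 2.
Then q = 3 - 2 = 1.
(p, q) = (2, 1)


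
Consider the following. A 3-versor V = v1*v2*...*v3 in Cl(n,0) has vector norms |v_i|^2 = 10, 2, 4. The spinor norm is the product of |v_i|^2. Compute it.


Spinor norm N(V) = |v1|^2 * |v2|^2 * ... * |v3|^2
= 10 * 2 * 4
Running product: 10, 20, 80
N(V) = 80


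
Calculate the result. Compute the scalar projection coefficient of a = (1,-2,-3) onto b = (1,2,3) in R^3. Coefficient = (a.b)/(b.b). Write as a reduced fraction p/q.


Projection coefficient = (a . b) / (b . b)
a . b = 1*1 + (-2)*2 + (-3)*3
= 1 + (-4) + (-9) = -12
b . b = 1^2 + 2^2 + 3^2
= 1 + 4 + 9 = 14
Coefficient = -12/14
In lowest terms: -6/7


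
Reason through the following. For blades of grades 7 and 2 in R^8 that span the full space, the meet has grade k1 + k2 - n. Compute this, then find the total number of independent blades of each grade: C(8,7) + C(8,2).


Meet grade = grade(A) + grade(B) - n
= 7 + 2 - 8 = 1
C(8,7) = 8
C(8,2) = 28
dim_A + dim_B = 8 + 28 = 36


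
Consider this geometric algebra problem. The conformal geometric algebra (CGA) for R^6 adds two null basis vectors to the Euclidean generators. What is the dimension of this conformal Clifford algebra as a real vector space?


The conformal model of R^6 uses Cl(7,1): the 6 Euclidean generators plus two extra orthogonal generators e+ (e+^2 = +1) and e- (e-^2 = -1), from which the null vectors e0, einf are built.
Number of generators m = 6 + 2 = 8.
dim Cl(p,q) = 2^m = 2^8 = 256


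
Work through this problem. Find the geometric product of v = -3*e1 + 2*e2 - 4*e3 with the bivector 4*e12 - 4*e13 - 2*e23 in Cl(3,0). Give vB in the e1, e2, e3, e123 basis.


vB has grade-1 (vector) and grade-3 (trivector) parts: vB = (v _| B) + (v ^ B).
Vector part <vB>_1:
  e1: -v2*b12 - v3*b13 = -(2)*(4) - (-4)*(-4) = -24
  e2: v1*b12 - v3*b23 = (-3)*(4) - (-4)*(-2) = -20
  e3: v1*b13 + v2*b23 = (-3)*(-4) + (2)*(-2) = 8
Trivector part <vB>_3:
  e123: v1*b23 - v2*b13 + v3*b12 = (-3)*(-2) - (2)*(-4) + (-4)*(4) = -2
vB = -24*e1 - 20*e2 + 8*e3 - 2*e123


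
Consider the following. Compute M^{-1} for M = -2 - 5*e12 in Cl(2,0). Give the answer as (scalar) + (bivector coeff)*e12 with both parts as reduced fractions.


M = -2 - 5*e12, where e12^2 = -1.
Since M commutes with its reverse ~M = a - b*e12, M * ~M = a^2 - b^2*e12^2 = a^2 + b^2.
So M^{-1} = ~M / (a^2 + b^2) = (a - b*e12)/(a^2 + b^2).
a^2 + b^2 = 4 + 25 = 29
Scalar part = -2/29 = -2/29
Bivector coeff = 5/29 = 5/29
M^{-1} = -2/29 + 5/29*e12


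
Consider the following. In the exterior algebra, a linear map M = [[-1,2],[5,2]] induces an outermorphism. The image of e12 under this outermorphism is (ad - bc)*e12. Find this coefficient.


The outermorphism of a linear map f sends e1^e2 to f(e1)^f(e2).
f(e1) = -1*e1 + 5*e2
f(e2) = 2*e1 + 2*e2
f(e1) ^ f(e2) = (-1*e1 + 5*e2) ^ (2*e1 + 2*e2)
= (-1)*2*e12 + 5*2*e21
= (-2 - 10)*e12
= -12*e12
Coefficient = -12


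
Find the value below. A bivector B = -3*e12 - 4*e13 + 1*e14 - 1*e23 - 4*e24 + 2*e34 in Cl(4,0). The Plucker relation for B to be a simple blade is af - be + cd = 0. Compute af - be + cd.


Plucker relation: af - be + cd
a*f = (-3)*2 = -6
b*e = (-4)*(-4) = 16
c*d = 1*(-1) = -1
af - be + cd = -6 - 16 + (-1)
= -23


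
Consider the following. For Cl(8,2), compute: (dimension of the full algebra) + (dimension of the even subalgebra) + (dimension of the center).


n = 8 + 2 = 10
Total dim = 2^10 = 1024
Even subalgebra dim = 2^9 = 512
n is even, so center dim = 1
Sum = 1024 + 512 + 1 = 1537


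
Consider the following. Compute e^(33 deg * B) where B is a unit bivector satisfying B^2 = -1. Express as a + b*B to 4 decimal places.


For a unit bivector B with B^2 = -1, the exponential series gives
e^(theta*B) = cos(theta) + sin(theta)*B (the GA analogue of Euler's formula).
theta = 33 degrees = 0.575959 rad
cos(33 deg) = 0.8387
sin(33 deg) = 0.5446
exp(theta*B) = 0.8387 + 0.5446*B


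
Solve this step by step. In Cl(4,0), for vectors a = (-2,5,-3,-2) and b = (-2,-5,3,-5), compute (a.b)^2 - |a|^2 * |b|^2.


a . b = (-2)*(-2) + 5*(-5) + (-3)*3 + (-2)*(-5)
= 4 + (-25) + (-9) + 10 = -20
|a|^2 = (-2)^2 + 5^2 + (-3)^2 + (-2)^2 = 42
|b|^2 = (-2)^2 + (-5)^2 + 3^2 + (-5)^2 = 63
(a.b)^2 = (-20)^2 = 400
|a|^2 * |b|^2 = 42 * 63 = 2646
Result = 400 - 2646 = -2246


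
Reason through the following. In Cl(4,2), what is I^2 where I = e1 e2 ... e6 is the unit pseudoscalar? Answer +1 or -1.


The pseudoscalar I = e1...e_n (product of all n generators) of Cl(p,q) satisfies I^2 = (-1)^(q + n(n-1)/2).
p = 4, q = 2, n = p + q = 6
n(n-1)/2 = 6 * 5 / 2 = 15
Exponent = q + n(n-1)/2 = 2 + 15 = 17
I^2 = (-1)^17 = -1


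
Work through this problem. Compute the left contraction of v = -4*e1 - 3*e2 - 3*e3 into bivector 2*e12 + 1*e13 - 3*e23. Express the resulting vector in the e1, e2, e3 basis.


Left contraction v _| B = <vB>_1 (grade-1 part of the geometric product vB).
Using e1_|e12 = e2, e2_|e12 = -e1, e1_|e13 = e3, e3_|e13 = -e1, e2_|e23 = e3, e3_|e23 = -e2:
e1 coeff: -v2*b12 - v3*b13 = -(-3)*(2) - (-3)*(1) = 9
e2 coeff: v1*b12 - v3*b23 = (-4)*(2) - (-3)*(-3) = -17
e3 coeff: v1*b13 + v2*b23 = (-4)*(1) + (-3)*(-3) = 5
v _| B = 9*e1 - 17*e2 + 5*e3


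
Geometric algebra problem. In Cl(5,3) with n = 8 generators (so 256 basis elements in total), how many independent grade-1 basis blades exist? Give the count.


Number of grade-k basis blades in Cl(p,q) with n = p + q is C(n, k).
n = 5 + 3 = 8
C(8, 1) = 8! / (1! * 7!)
= 40320 / (1 * 5040)
= 8


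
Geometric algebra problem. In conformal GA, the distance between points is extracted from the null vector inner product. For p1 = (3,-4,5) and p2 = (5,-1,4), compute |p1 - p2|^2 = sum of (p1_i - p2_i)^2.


p1 - p2 = (-2, -3, 1)
|p1 - p2|^2 = (-2)^2 + (-3)^2 + 1^2
= 4 + 9 + 1
= 14


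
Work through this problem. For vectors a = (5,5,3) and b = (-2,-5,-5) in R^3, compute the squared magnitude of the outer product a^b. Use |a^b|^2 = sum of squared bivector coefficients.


a wedge b = (a1*b2 - a2*b1)*e12 + (a1*b3 - a3*b1)*e13 + (a2*b3 - a3*b2)*e23
e12 coeff: 5*(-5) - 5*(-2) = -25 - (-10) = -15
e13 coeff: 5*(-5) - 3*(-2) = -25 - (-6) = -19
e23 coeff: 5*(-5) - 3*(-5) = -25 - (-15) = -10
|a wedge b|^2 = (-15)^2 + (-19)^2 + (-10)^2
= 225 + 361 + 100
= 686


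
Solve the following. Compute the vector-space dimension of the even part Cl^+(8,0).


Even subalgebra dimension = 2^(n-1)
n = 8 + 0 = 8
2^(8 - 1) = 2^7 = 128
Verification: sum of C(8,k) for even k = 1 + 28 + 70 + 28 + 1 = 128
Result = 128


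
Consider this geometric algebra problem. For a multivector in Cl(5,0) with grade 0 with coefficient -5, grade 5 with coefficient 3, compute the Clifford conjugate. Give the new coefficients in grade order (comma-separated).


Clifford conjugate sign for grade k: (-1)^(k(k+1)/2)
Grade 0: (-1)^(0*1/2) = (-1)^0 = 1, coeff -5 -> -5
Grade 5: (-1)^(5*6/2) = (-1)^15 = -1, coeff 3 -> -3
Conjugated coefficients: -5, -3


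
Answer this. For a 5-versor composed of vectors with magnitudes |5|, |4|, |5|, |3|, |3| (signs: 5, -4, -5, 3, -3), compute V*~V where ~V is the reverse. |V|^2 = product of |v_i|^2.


Each vector v_i has |v_i|^2 = s_i^2
Squared scales: 5^2 = 25, (-4)^2 = 16, (-5)^2 = 25, 3^2 = 9, (-3)^2 = 9
|V|^2 = 25 * 16 * 25 * 9 * 9
= 810000


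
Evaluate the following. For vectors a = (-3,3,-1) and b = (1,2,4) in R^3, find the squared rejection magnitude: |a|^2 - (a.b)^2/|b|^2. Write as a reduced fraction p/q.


|a|^2 = (-3)^2 + 3^2 + (-1)^2 = 19
|b|^2 = 1^2 + 2^2 + 4^2 = 21
a . b = (-3)*1 + 3*2 + (-1)*4 = -1
(a.b)^2 = (-1)^2 = 1
|rej|^2 = 19 - 1/21
= (399 - 1)/21
= 398/21
In lowest terms: 398/21


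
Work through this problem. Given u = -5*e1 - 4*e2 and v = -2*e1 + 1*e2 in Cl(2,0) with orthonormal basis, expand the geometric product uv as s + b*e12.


Expand: (-5*e1 - 4*e2)(-2*e1 + 1*e2)
= (-5)*(-2)*e1e1 + (-5)*1*e1e2 + (-4)*(-2)*e2e1 + (-4)*1*e2e2
Using e1^2 = e2^2 = 1, e2e1 = -e1e2:
Scalar part s = (-5)*(-2) + (-4)*1 = 10 + (-4) = 6
Bivector part b = (-5)*1 - (-4)*(-2) = -5 - 8 = -13
uv = 6 - 13*e12


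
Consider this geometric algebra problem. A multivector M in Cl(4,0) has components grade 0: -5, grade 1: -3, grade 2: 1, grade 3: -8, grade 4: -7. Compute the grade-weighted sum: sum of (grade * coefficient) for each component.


Grade-weighted sum = sum of grade_k * coefficient_k
0*(-5) = 0
1*(-3) = -3
2*1 = 2
3*(-8) = -24
4*(-7) = -28
Total = 0 + (-3) + 2 + (-24) + (-28) = -53


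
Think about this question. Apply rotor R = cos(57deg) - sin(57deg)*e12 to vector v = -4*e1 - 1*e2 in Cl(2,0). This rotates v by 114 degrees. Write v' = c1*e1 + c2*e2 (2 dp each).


Rotor R = cos(57deg) - sin(57deg)*e12
Rotation angle theta = 2 * 57 = 114 degrees
v' = R*v*~R rotates v by theta.
cos(114deg) = -0.4067, sin(114deg) = 0.9135
v'_1 = -4*cos(114deg) - (-1)*sin(114deg)
= -4*(-0.4067) - (-1)*0.9135
= 2.54
v'_2 = -4*sin(114deg) + (-1)*cos(114deg)
= -4*0.9135 + (-1)*(-0.4067)
= -3.25
v' = 2.54*e1 - 3.25*e2


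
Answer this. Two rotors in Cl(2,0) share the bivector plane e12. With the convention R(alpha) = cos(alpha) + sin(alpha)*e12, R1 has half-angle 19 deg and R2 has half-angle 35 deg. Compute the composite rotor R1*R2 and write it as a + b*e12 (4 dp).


Same-plane rotors commute and their half-angles add:
R1*R2 = cos(a1 + a2) + sin(a1 + a2)*e12.
a1 + a2 = 19 + 35 = 54 deg
cos(54 deg) = 0.5878
sin(54 deg) = 0.8090
R1*R2 = 0.5878 + 0.8090*e12


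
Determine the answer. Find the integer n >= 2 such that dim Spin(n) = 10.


dim Spin(n) = dim so(n) = n(n-1)/2.
Solve n(n-1)/2 = 10, i.e. n^2 - n - 20 = 0.
Discriminant = 1 + 8*10 = 81
n = (1 + sqrt(81))/2 = (1 + 9)/2 = 5


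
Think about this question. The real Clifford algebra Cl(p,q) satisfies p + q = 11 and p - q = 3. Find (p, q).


We need p + q = 11 and p - q = 3.
Adding: 2p = 11 + 3 = 14, so p = 7.
Then q = 11 - 7 = 4.
(p, q) = (7, 4)


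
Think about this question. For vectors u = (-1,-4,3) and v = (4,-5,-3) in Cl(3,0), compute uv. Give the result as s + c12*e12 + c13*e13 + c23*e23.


In Cl(3,0): e_i^2 = 1, e_ie_j = -e_je_i for i != j.
Scalar part = u . v = (-1)*4 + (-4)*(-5) + 3*(-3)
= -4 + 20 + (-9) = 7
e12 coeff = (-1)*(-5) - (-4)*4 = 5 - (-16) = 21
e13 coeff = (-1)*(-3) - 3*4 = 3 - 12 = -9
e23 coeff = (-4)*(-3) - 3*(-5) = 12 - (-15) = 27
uv = 7 + 21*e12 - 9*e13 + 27*e23


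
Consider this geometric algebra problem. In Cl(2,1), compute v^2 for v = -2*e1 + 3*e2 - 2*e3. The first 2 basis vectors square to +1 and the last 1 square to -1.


v^2 = sum of c_i^2 * e_i^2
Positive signature terms (e_i^2 = +1): (-2)^2 + 3^2 = 13
Negative signature terms (e_j^2 = -1): (-2)^2 = 4
v^2 = 13 - 4 = 9


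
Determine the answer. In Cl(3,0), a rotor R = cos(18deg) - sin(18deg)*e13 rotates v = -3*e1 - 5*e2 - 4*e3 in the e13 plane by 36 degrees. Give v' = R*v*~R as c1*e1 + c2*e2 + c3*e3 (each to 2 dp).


Rotor R = cos(18deg) - sin(18deg)*e13
Rotation angle theta = 2 * 18 = 36 degrees in the e13 plane (e1 -> e3).
The component perpendicular to the plane (e2) is invariant: v'_2 = v2 = -5.00
cos(36deg) = 0.8090, sin(36deg) = 0.5878
v'_1 = v1*cos(theta) - v3*sin(theta) = -3*0.8090 - (-4)*0.5878 = -0.08
v'_3 = v1*sin(theta) + v3*cos(theta) = -3*0.5878 + (-4)*0.8090 = -5.00
v' = -0.08*e1 - 5.00*e2 - 5.00*e3


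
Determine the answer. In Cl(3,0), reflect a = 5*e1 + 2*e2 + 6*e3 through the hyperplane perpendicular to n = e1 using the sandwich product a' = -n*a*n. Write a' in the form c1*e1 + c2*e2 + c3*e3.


Reflection formula: a' = -n*a*n, with n = e1 (unit vector, n^2 = 1).
For reflection through hyperplane perp to e1:
The component along e1 flips sign, others stay.
a = (5, 2, 6)
a' = (-5, 2, 6)
a' = -5*e1 + 2*e2 + 6*e3


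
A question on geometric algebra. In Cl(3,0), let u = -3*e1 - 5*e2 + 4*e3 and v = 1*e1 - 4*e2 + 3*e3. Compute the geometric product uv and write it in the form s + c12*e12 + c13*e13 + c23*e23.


In Cl(3,0): e_i^2 = 1, e_ie_j = -e_je_i for i != j.
Scalar part = u . v = (-3)*1 + (-5)*(-4) + 4*3
= -3 + 20 + 12 = 29
e12 coeff = (-3)*(-4) - (-5)*1 = 12 - (-5) = 17
e13 coeff = (-3)*3 - 4*1 = -9 - 4 = -13
e23 coeff = (-5)*3 - 4*(-4) = -15 - (-16) = 1
uv = 29 + 17*e12 - 13*e13 + 1*e23


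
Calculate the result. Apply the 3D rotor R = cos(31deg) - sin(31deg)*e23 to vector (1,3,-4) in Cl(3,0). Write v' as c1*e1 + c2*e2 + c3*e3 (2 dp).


Rotor R = cos(31deg) - sin(31deg)*e23
Rotation angle theta = 2 * 31 = 62 degrees in the e23 plane (e2 -> e3).
The component perpendicular to the plane (e1) is invariant: v'_1 = v1 = 1.00
cos(62deg) = 0.4695, sin(62deg) = 0.8829
v'_2 = v2*cos(theta) - v3*sin(theta) = 3*0.4695 - (-4)*0.8829 = 4.94
v'_3 = v2*sin(theta) + v3*cos(theta) = 3*0.8829 + (-4)*0.4695 = 0.77
v' = 1.00*e1 + 4.94*e2 + 0.77*e3


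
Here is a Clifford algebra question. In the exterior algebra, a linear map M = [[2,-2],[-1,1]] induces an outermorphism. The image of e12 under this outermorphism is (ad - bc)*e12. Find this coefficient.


The outermorphism of a linear map f sends e1^e2 to f(e1)^f(e2).
f(e1) = 2*e1 - 1*e2
f(e2) = -2*e1 + 1*e2
f(e1) ^ f(e2) = (2*e1 - 1*e2) ^ (-2*e1 + 1*e2)
= 2*1*e12 + (-1)*(-2)*e21
= (2 - 2)*e12
= 0*e12
Coefficient = 0


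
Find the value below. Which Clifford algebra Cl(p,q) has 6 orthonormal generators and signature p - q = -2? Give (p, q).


We need p + q = 6 and p - q = -2.
Adding: 2p = 6 + (-2) = 4, so p = 2.
Then q = 6 - 2 = 4.
(p, q) = (2, 4)


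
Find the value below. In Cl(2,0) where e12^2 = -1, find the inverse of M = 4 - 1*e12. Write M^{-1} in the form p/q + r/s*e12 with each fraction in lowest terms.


M = 4 - 1*e12, where e12^2 = -1.
Since M commutes with its reverse ~M = a - b*e12, M * ~M = a^2 - b^2*e12^2 = a^2 + b^2.
So M^{-1} = ~M / (a^2 + b^2) = (a - b*e12)/(a^2 + b^2).
a^2 + b^2 = 16 + 1 = 17
Scalar part = 4/17 = 4/17
Bivector coeff = 1/17 = 1/17
M^{-1} = 4/17 + 1/17*e12


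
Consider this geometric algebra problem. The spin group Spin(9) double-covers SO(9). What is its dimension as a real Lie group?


Spin(n) double-covers SO(n); both have Lie algebra so(n) of dimension n(n-1)/2.
n = 9
n(n-1) = 9 * 8 = 72
dim Spin(9) = 72/2 = 36


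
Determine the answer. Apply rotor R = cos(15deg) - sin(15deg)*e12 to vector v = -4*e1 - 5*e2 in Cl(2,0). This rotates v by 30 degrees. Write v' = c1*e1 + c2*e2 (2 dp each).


Rotor R = cos(15deg) - sin(15deg)*e12
Rotation angle theta = 2 * 15 = 30 degrees
v' = R*v*~R rotates v by theta.
cos(30deg) = 0.8660, sin(30deg) = 0.5000
v'_1 = -4*cos(30deg) - (-5)*sin(30deg)
= -4*0.8660 - (-5)*0.5000
= -0.96
v'_2 = -4*sin(30deg) + (-5)*cos(30deg)
= -4*0.5000 + (-5)*0.8660
= -6.33
v' = -0.96*e1 - 6.33*e2


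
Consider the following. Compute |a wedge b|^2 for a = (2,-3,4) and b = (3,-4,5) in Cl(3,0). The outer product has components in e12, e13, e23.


a wedge b = (a1*b2 - a2*b1)*e12 + (a1*b3 - a3*b1)*e13 + (a2*b3 - a3*b2)*e23
e12 coeff: 2*(-4) - (-3)*3 = -8 - (-9) = 1
e13 coeff: 2*5 - 4*3 = 10 - 12 = -2
e23 coeff: (-3)*5 - 4*(-4) = -15 - (-16) = 1
|a wedge b|^2 = 1^2 + (-2)^2 + 1^2
= 1 + 4 + 1
= 6


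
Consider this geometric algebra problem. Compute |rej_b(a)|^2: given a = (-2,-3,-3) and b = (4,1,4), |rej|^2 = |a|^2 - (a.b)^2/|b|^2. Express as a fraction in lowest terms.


|a|^2 = (-2)^2 + (-3)^2 + (-3)^2 = 22
|b|^2 = 4^2 + 1^2 + 4^2 = 33
a . b = (-2)*4 + (-3)*1 + (-3)*4 = -23
(a.b)^2 = (-23)^2 = 529
|rej|^2 = 22 - 529/33
= (726 - 529)/33
= 197/33
In lowest terms: 197/33


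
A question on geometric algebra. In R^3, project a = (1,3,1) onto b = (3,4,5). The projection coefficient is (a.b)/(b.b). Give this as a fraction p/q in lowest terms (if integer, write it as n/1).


Projection coefficient = (a . b) / (b . b)
a . b = 1*3 + 3*4 + 1*5
= 3 + 12 + 5 = 20
b . b = 3^2 + 4^2 + 5^2
= 9 + 16 + 25 = 50
Coefficient = 20/50
In lowest terms: 2/5


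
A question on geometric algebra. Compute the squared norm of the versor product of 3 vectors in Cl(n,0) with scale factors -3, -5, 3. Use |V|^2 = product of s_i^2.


Each vector v_i has |v_i|^2 = s_i^2
Squared scales: (-3)^2 = 9, (-5)^2 = 25, 3^2 = 9
|V|^2 = 9 * 25 * 9
= 2025


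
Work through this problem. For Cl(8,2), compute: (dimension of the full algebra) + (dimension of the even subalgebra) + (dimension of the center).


n = 8 + 2 = 10
Total dim = 2^10 = 1024
Even subalgebra dim = 2^9 = 512
n is even, so center dim = 1
Sum = 1024 + 512 + 1 = 1537


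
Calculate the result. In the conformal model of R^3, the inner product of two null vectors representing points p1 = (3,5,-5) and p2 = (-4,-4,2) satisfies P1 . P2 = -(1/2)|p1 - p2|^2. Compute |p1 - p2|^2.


p1 - p2 = (7, 9, -7)
|p1 - p2|^2 = 7^2 + 9^2 + (-7)^2
= 49 + 81 + 49
= 179


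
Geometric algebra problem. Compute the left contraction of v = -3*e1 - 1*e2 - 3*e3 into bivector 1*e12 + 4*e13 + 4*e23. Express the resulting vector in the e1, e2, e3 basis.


Left contraction v _| B = <vB>_1 (grade-1 part of the geometric product vB).
Using e1_|e12 = e2, e2_|e12 = -e1, e1_|e13 = e3, e3_|e13 = -e1, e2_|e23 = e3, e3_|e23 = -e2:
e1 coeff: -v2*b12 - v3*b13 = -(-1)*(1) - (-3)*(4) = 13
e2 coeff: v1*b12 - v3*b23 = (-3)*(1) - (-3)*(4) = 9
e3 coeff: v1*b13 + v2*b23 = (-3)*(4) + (-1)*(4) = -16
v _| B = 13*e1 + 9*e2 - 16*e3


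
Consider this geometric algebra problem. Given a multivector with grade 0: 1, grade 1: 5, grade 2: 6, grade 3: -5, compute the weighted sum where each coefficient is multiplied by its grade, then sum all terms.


Grade-weighted sum = sum of grade_k * coefficient_k
0*1 = 0
1*5 = 5
2*6 = 12
3*(-5) = -15
Total = 0 + 5 + 12 + (-15) = 2


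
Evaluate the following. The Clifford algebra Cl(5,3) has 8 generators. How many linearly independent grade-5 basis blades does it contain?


Number of grade-k basis blades in Cl(p,q) with n = p + q is C(n, k).
n = 5 + 3 = 8
C(8, 5) = 8! / (5! * 3!)
= 40320 / (120 * 6)
= 56


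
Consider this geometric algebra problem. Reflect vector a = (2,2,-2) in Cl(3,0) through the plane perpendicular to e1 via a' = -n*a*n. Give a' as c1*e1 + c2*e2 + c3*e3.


Reflection formula: a' = -n*a*n, with n = e1 (unit vector, n^2 = 1).
For reflection through hyperplane perp to e1:
The component along e1 flips sign, others stay.
a = (2, 2, -2)
a' = (-2, 2, -2)
a' = -2*e1 + 2*e2 - 2*e3


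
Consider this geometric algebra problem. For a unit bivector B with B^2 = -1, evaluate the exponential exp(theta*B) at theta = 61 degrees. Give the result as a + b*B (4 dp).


For a unit bivector B with B^2 = -1, the exponential series gives
e^(theta*B) = cos(theta) + sin(theta)*B (the GA analogue of Euler's formula).
theta = 61 degrees = 1.064651 rad
cos(61 deg) = 0.4848
sin(61 deg) = 0.8746
exp(theta*B) = 0.4848 + 0.8746*B


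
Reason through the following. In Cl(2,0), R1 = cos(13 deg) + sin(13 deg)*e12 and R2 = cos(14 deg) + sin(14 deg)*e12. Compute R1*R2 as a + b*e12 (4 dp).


Same-plane rotors commute and their half-angles add:
R1*R2 = cos(a1 + a2) + sin(a1 + a2)*e12.
a1 + a2 = 13 + 14 = 27 deg
cos(27 deg) = 0.8910
sin(27 deg) = 0.4540
R1*R2 = 0.8910 + 0.4540*e12


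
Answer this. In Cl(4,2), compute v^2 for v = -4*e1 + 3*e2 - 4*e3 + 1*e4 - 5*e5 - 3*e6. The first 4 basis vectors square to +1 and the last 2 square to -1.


v^2 = sum of c_i^2 * e_i^2
Positive signature terms (e_i^2 = +1): (-4)^2 + 3^2 + (-4)^2 + 1^2 = 42
Negative signature terms (e_j^2 = -1): (-5)^2 + (-3)^2 = 34
v^2 = 42 - 34 = 8


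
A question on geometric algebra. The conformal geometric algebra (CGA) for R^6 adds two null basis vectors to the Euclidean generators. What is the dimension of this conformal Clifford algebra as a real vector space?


The conformal model of R^6 uses Cl(7,1): the 6 Euclidean generators plus two extra orthogonal generators e+ (e+^2 = +1) and e- (e-^2 = -1), from which the null vectors e0, einf are built.
Number of generators m = 6 + 2 = 8.
dim Cl(p,q) = 2^m = 2^8 = 256


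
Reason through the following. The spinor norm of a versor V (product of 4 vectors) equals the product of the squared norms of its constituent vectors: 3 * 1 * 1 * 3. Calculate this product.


Spinor norm N(V) = |v1|^2 * |v2|^2 * ... * |v4|^2
= 3 * 1 * 1 * 3
Running product: 3, 3, 3, 9
N(V) = 9


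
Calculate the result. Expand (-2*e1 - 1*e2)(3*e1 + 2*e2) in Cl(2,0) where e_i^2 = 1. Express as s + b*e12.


Expand: (-2*e1 - 1*e2)(3*e1 + 2*e2)
= (-2)*3*e1e1 + (-2)*2*e1e2 + (-1)*3*e2e1 + (-1)*2*e2e2
Using e1^2 = e2^2 = 1, e2e1 = -e1e2:
Scalar part s = (-2)*3 + (-1)*2 = -6 + (-2) = -8
Bivector part b = (-2)*2 - (-1)*3 = -4 - (-3) = -1
uv = -8 - 1*e12


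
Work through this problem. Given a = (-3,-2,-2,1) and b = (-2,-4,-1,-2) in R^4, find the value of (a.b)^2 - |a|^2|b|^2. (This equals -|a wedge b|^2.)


a . b = (-3)*(-2) + (-2)*(-4) + (-2)*(-1) + 1*(-2)
= 6 + 8 + 2 + (-2) = 14
|a|^2 = (-3)^2 + (-2)^2 + (-2)^2 + 1^2 = 18
|b|^2 = (-2)^2 + (-4)^2 + (-1)^2 + (-2)^2 = 25
(a.b)^2 = 14^2 = 196
|a|^2 * |b|^2 = 18 * 25 = 450
Result = 196 - 450 = -254


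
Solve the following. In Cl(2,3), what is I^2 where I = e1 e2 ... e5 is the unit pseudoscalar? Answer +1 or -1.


The pseudoscalar I = e1...e_n (product of all n generators) of Cl(p,q) satisfies I^2 = (-1)^(q + n(n-1)/2).
p = 2, q = 3, n = p + q = 5
n(n-1)/2 = 5 * 4 / 2 = 10
Exponent = q + n(n-1)/2 = 3 + 10 = 13
I^2 = (-1)^13 = -1


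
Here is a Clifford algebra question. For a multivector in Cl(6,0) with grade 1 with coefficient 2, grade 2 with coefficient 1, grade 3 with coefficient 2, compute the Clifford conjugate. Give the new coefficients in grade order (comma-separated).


Clifford conjugate sign for grade k: (-1)^(k(k+1)/2)
Grade 1: (-1)^(1*2/2) = (-1)^1 = -1, coeff 2 -> -2
Grade 2: (-1)^(2*3/2) = (-1)^3 = -1, coeff 1 -> -1
Grade 3: (-1)^(3*4/2) = (-1)^6 = 1, coeff 2 -> 2
Conjugated coefficients: -2, -1, 2


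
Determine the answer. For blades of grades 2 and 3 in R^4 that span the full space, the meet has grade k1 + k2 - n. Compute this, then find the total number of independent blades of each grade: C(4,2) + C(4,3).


Meet grade = grade(A) + grade(B) - n
= 2 + 3 - 4 = 1
C(4,2) = 6
C(4,3) = 4
dim_A + dim_B = 6 + 4 = 10


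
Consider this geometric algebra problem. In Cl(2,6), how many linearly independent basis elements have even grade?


Even subalgebra dimension = 2^(n-1)
n = 2 + 6 = 8
2^(8 - 1) = 2^7 = 128
Verification: sum of C(8,k) for even k = 1 + 28 + 70 + 28 + 1 = 128
Result = 128


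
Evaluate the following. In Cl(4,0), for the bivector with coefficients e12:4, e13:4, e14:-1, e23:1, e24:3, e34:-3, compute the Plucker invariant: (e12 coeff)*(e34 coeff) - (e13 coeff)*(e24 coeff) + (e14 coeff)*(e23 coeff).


Plucker relation: af - be + cd
a*f = 4*(-3) = -12
b*e = 4*3 = 12
c*d = (-1)*1 = -1
af - be + cd = -12 - 12 + (-1)
= -25


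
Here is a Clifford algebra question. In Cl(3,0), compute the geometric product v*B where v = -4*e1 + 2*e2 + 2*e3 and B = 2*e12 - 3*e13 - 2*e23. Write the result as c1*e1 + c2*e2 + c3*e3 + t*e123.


vB has grade-1 (vector) and grade-3 (trivector) parts: vB = (v _| B) + (v ^ B).
Vector part <vB>_1:
  e1: -v2*b12 - v3*b13 = -(2)*(2) - (2)*(-3) = 2
  e2: v1*b12 - v3*b23 = (-4)*(2) - (2)*(-2) = -4
  e3: v1*b13 + v2*b23 = (-4)*(-3) + (2)*(-2) = 8
Trivector part <vB>_3:
  e123: v1*b23 - v2*b13 + v3*b12 = (-4)*(-2) - (2)*(-3) + (2)*(2) = 18
vB = 2*e1 - 4*e2 + 8*e3 + 18*e123


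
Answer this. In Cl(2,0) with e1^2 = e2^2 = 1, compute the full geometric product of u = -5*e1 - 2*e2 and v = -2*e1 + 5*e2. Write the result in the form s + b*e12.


Expand: (-5*e1 - 2*e2)(-2*e1 + 5*e2)
= (-5)*(-2)*e1e1 + (-5)*5*e1e2 + (-2)*(-2)*e2e1 + (-2)*5*e2e2
Using e1^2 = e2^2 = 1, e2e1 = -e1e2:
Scalar part s = (-5)*(-2) + (-2)*5 = 10 + (-10) = 0
Bivector part b = (-5)*5 - (-2)*(-2) = -25 - 4 = -29
uv = 0 - 29*e12


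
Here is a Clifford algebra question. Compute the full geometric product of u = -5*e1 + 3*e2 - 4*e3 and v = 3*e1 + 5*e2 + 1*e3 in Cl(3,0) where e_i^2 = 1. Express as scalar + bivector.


In Cl(3,0): e_i^2 = 1, e_ie_j = -e_je_i for i != j.
Scalar part = u . v = (-5)*3 + 3*5 + (-4)*1
= -15 + 15 + (-4) = -4
e12 coeff = (-5)*5 - 3*3 = -25 - 9 = -34
e13 coeff = (-5)*1 - (-4)*3 = -5 - (-12) = 7
e23 coeff = 3*1 - (-4)*5 = 3 - (-20) = 23
uv = -4 - 34*e12 + 7*e13 + 23*e23


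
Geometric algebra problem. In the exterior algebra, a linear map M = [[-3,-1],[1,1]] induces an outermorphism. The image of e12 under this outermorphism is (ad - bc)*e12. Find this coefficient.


The outermorphism of a linear map f sends e1^e2 to f(e1)^f(e2).
f(e1) = -3*e1 + 1*e2
f(e2) = -1*e1 + 1*e2
f(e1) ^ f(e2) = (-3*e1 + 1*e2) ^ (-1*e1 + 1*e2)
= (-3)*1*e12 + 1*(-1)*e21
= (-3 - (-1))*e12
= -2*e12
Coefficient = -2


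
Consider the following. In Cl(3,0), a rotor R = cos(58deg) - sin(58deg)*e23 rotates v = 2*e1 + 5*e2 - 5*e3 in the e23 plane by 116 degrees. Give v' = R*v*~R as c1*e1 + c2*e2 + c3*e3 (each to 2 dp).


Rotor R = cos(58deg) - sin(58deg)*e23
Rotation angle theta = 2 * 58 = 116 degrees in the e23 plane (e2 -> e3).
The component perpendicular to the plane (e1) is invariant: v'_1 = v1 = 2.00
cos(116deg) = -0.4384, sin(116deg) = 0.8988
v'_2 = v2*cos(theta) - v3*sin(theta) = 5*(-0.4384) - (-5)*0.8988 = 2.30
v'_3 = v2*sin(theta) + v3*cos(theta) = 5*0.8988 + (-5)*(-0.4384) = 6.69
v' = 2.00*e1 + 2.30*e2 + 6.69*e3


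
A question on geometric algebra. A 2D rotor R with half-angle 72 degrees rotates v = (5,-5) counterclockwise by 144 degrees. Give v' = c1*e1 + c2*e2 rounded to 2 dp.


Rotor R = cos(72deg) - sin(72deg)*e12
Rotation angle theta = 2 * 72 = 144 degrees
v' = R*v*~R rotates v by theta.
cos(144deg) = -0.8090, sin(144deg) = 0.5878
v'_1 = 5*cos(144deg) - (-5)*sin(144deg)
= 5*(-0.8090) - (-5)*0.5878
= -1.11
v'_2 = 5*sin(144deg) + (-5)*cos(144deg)
= 5*0.5878 + (-5)*(-0.8090)
= 6.98
v' = -1.11*e1 + 6.98*e2


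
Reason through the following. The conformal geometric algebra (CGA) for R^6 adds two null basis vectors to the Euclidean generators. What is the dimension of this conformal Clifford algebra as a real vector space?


The conformal model of R^6 uses Cl(7,1): the 6 Euclidean generators plus two extra orthogonal generators e+ (e+^2 = +1) and e- (e-^2 = -1), from which the null vectors e0, einf are built.
Number of generators m = 6 + 2 = 8.
dim Cl(p,q) = 2^m = 2^8 = 256


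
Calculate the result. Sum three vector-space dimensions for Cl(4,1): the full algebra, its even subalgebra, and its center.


n = 4 + 1 = 5
Total dim = 2^5 = 32
Even subalgebra dim = 2^4 = 16
n is odd, so center dim = 2
Sum = 32 + 16 + 2 = 50


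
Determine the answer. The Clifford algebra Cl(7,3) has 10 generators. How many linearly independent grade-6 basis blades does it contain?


Number of grade-k basis blades in Cl(p,q) with n = p + q is C(n, k).
n = 7 + 3 = 10
C(10, 6) = 10! / (6! * 4!)
= 3628800 / (720 * 24)
= 210


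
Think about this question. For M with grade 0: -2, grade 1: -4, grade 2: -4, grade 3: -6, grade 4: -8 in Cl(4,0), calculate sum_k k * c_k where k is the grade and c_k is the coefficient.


Grade-weighted sum = sum of grade_k * coefficient_k
0*(-2) = 0
1*(-4) = -4
2*(-4) = -8
3*(-6) = -18
4*(-8) = -32
Total = 0 + (-4) + (-8) + (-18) + (-32) = -62


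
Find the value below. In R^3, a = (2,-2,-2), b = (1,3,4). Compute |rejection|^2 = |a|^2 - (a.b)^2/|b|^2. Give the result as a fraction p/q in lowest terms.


|a|^2 = 2^2 + (-2)^2 + (-2)^2 = 12
|b|^2 = 1^2 + 3^2 + 4^2 = 26
a . b = 2*1 + (-2)*3 + (-2)*4 = -12
(a.b)^2 = (-12)^2 = 144
|rej|^2 = 12 - 144/26
= (312 - 144)/26
= 168/26
In lowest terms: 84/13


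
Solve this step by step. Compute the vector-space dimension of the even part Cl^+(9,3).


Even subalgebra dimension = 2^(n-1)
n = 9 + 3 = 12
2^(12 - 1) = 2^11 = 2048
Verification: sum of C(12,k) for even k = 1 + 66 + 495 + 924 + 495 + 66 + 1 = 2048
Result = 2048


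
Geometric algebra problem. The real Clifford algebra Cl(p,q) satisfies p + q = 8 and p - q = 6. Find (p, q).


We need p + q = 8 and p - q = 6.
Adding: 2p = 8 + 6 = 14, so p = 7.
Then q = 8 - 7 = 1.
(p, q) = (7, 1)


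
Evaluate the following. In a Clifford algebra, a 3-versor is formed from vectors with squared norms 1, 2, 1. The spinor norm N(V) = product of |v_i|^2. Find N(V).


Spinor norm N(V) = |v1|^2 * |v2|^2 * ... * |v3|^2
= 1 * 2 * 1
Running product: 1, 2, 2
N(V) = 2


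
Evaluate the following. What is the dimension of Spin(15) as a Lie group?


Spin(n) double-covers SO(n); both have Lie algebra so(n) of dimension n(n-1)/2.
n = 15
n(n-1) = 15 * 14 = 210
dim Spin(15) = 210/2 = 105


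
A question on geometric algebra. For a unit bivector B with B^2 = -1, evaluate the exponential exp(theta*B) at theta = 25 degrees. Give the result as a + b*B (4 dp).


For a unit bivector B with B^2 = -1, the exponential series gives
e^(theta*B) = cos(theta) + sin(theta)*B (the GA analogue of Euler's formula).
theta = 25 degrees = 0.436332 rad
cos(25 deg) = 0.9063
sin(25 deg) = 0.4226
exp(theta*B) = 0.9063 + 0.4226*B


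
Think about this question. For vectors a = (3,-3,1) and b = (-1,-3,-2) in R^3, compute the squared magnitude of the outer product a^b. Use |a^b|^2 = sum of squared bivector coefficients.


a wedge b = (a1*b2 - a2*b1)*e12 + (a1*b3 - a3*b1)*e13 + (a2*b3 - a3*b2)*e23
e12 coeff: 3*(-3) - (-3)*(-1) = -9 - 3 = -12
e13 coeff: 3*(-2) - 1*(-1) = -6 - (-1) = -5
e23 coeff: (-3)*(-2) - 1*(-3) = 6 - (-3) = 9
|a wedge b|^2 = (-12)^2 + (-5)^2 + 9^2
= 144 + 25 + 81
= 250


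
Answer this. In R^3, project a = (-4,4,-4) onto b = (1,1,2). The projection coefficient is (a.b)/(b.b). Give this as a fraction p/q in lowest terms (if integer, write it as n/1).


Projection coefficient = (a . b) / (b . b)
a . b = (-4)*1 + 4*1 + (-4)*2
= -4 + 4 + (-8) = -8
b . b = 1^2 + 1^2 + 2^2
= 1 + 1 + 4 = 6
Coefficient = -8/6
In lowest terms: -4/3


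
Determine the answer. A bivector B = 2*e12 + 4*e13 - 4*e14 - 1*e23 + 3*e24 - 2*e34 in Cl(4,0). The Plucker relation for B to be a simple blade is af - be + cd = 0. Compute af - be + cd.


Plucker relation: af - be + cd
a*f = 2*(-2) = -4
b*e = 4*3 = 12
c*d = (-4)*(-1) = 4
af - be + cd = -4 - 12 + 4
= -12


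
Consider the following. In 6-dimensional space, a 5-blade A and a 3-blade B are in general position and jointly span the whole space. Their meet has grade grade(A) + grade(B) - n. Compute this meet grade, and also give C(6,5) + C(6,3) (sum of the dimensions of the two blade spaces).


Meet grade = grade(A) + grade(B) - n
= 5 + 3 - 6 = 2
C(6,5) = 6
C(6,3) = 20
dim_A + dim_B = 6 + 20 = 26


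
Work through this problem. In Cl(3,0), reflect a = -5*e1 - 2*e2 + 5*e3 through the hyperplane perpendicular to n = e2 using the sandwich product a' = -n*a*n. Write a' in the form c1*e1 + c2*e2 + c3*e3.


Reflection formula: a' = -n*a*n, with n = e2 (unit vector, n^2 = 1).
For reflection through hyperplane perp to e2:
The component along e2 flips sign, others stay.
a = (-5, -2, 5)
a' = (-5, 2, 5)
a' = -5*e1 + 2*e2 + 5*e3


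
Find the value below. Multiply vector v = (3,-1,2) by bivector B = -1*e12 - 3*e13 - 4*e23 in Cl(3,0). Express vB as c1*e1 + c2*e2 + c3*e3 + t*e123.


vB has grade-1 (vector) and grade-3 (trivector) parts: vB = (v _| B) + (v ^ B).
Vector part <vB>_1:
  e1: -v2*b12 - v3*b13 = -(-1)*(-1) - (2)*(-3) = 5
  e2: v1*b12 - v3*b23 = (3)*(-1) - (2)*(-4) = 5
  e3: v1*b13 + v2*b23 = (3)*(-3) + (-1)*(-4) = -5
Trivector part <vB>_3:
  e123: v1*b23 - v2*b13 + v3*b12 = (3)*(-4) - (-1)*(-3) + (2)*(-1) = -17
vB = 5*e1 + 5*e2 - 5*e3 - 17*e123


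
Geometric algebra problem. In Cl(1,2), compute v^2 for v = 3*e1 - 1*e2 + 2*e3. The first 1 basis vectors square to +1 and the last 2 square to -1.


v^2 = sum of c_i^2 * e_i^2
Positive signature terms (e_i^2 = +1): 3^2 = 9
Negative signature terms (e_j^2 = -1): (-1)^2 + 2^2 = 5
v^2 = 9 - 5 = 4


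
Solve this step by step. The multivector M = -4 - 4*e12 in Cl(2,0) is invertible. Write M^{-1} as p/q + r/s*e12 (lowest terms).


M = -4 - 4*e12, where e12^2 = -1.
Since M commutes with its reverse ~M = a - b*e12, M * ~M = a^2 - b^2*e12^2 = a^2 + b^2.
So M^{-1} = ~M / (a^2 + b^2) = (a - b*e12)/(a^2 + b^2).
a^2 + b^2 = 16 + 16 = 32
Scalar part = -4/32 = -1/8
Bivector coeff = 4/32 = 1/8
M^{-1} = -1/8 + 1/8*e12


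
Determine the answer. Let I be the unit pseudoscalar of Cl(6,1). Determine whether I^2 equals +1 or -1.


The pseudoscalar I = e1...e_n (product of all n generators) of Cl(p,q) satisfies I^2 = (-1)^(q + n(n-1)/2).
p = 6, q = 1, n = p + q = 7
n(n-1)/2 = 7 * 6 / 2 = 21
Exponent = q + n(n-1)/2 = 1 + 21 = 22
I^2 = (-1)^22 = +1


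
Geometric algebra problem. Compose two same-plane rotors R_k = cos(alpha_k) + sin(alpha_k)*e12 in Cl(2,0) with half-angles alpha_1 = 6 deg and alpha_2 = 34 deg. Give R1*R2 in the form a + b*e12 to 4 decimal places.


Same-plane rotors commute and their half-angles add:
R1*R2 = cos(a1 + a2) + sin(a1 + a2)*e12.
a1 + a2 = 6 + 34 = 40 deg
cos(40 deg) = 0.7660
sin(40 deg) = 0.6428
R1*R2 = 0.7660 + 0.6428*e12
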